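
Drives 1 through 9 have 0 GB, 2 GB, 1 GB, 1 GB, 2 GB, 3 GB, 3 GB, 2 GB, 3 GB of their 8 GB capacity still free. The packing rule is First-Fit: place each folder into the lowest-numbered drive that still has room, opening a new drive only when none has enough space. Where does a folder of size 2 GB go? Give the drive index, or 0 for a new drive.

Drives with room: drive 2 (2 GB), drive 5 (2 GB), drive 6 (3 GB), drive 7 (3 GB), drive 8 (2 GB), drive 9 (3 GB).
The first with room is drive 2.

2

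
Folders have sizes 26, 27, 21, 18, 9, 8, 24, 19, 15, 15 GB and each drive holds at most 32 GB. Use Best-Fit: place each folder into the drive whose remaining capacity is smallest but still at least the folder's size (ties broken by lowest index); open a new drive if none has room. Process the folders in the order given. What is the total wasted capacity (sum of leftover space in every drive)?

42

drive 1: place 26 GB, 6 GB left
drive 2: place 27 GB, 5 GB left
drive 3: place 21 GB, 11 GB left
drive 4: place 18 GB, 14 GB left
drive 3: place 9 GB, 2 GB left
drive 4: place 8 GB, 6 GB left
drive 5: place 24 GB, 8 GB left
drive 6: place 19 GB, 13 GB left
drive 7: place 15 GB, 17 GB left
drive 7: place 15 GB, 2 GB left
7 drives × 32 GB = 224 GB; used 182 GB; unused 42 GB.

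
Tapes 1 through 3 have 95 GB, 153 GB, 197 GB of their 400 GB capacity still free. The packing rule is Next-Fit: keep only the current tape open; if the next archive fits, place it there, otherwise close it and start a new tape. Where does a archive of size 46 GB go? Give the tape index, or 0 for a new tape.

3

Next-Fit only looks at tape 3, which has 197 GB free.
46 GB fits there.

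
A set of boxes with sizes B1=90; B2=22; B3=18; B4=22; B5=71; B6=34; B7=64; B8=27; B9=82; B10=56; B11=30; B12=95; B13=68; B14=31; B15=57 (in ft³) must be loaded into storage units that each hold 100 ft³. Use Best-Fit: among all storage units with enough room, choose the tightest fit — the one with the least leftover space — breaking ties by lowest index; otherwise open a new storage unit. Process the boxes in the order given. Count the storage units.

B1 (90 ft³) → storage unit 1 (remaining 10 ft³)
B2 (22 ft³) → storage unit 2 (remaining 78 ft³)
B3 (18 ft³) → storage unit 2 (remaining 60 ft³)
B4 (22 ft³) → storage unit 2 (remaining 38 ft³)
B5 (71 ft³) → storage unit 3 (remaining 29 ft³)
B6 (34 ft³) → storage unit 2 (remaining 4 ft³)
B7 (64 ft³) → storage unit 4 (remaining 36 ft³)
B8 (27 ft³) → storage unit 3 (remaining 2 ft³)
B9 (82 ft³) → storage unit 5 (remaining 18 ft³)
B10 (56 ft³) → storage unit 6 (remaining 44 ft³)
B11 (30 ft³) → storage unit 4 (remaining 6 ft³)
B12 (95 ft³) → storage unit 7 (remaining 5 ft³)
B13 (68 ft³) → storage unit 8 (remaining 32 ft³)
B14 (31 ft³) → storage unit 8 (remaining 1 ft³)
B15 (57 ft³) → storage unit 9 (remaining 43 ft³)

9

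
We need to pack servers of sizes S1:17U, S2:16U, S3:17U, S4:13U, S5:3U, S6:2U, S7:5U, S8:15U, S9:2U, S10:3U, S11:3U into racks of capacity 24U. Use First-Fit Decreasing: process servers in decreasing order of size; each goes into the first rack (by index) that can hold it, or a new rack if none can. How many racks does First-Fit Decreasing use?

Sorted descending: 17, 17, 16, 15, 13, 5, 3, 3, 3, 2, 2.
Put 17U in rack 1; 7U remain.
Put 17U in rack 2; 7U remain.
Put 16U in rack 3; 8U remain.
Put 15U in rack 4; 9U remain.
Put 13U in rack 5; 11U remain.
Put 5U in rack 1; 2U remain.
Put 3U in rack 2; 4U remain.
Put 3U in rack 2; 1U remain.
Put 3U in rack 3; 5U remain.
Put 2U in rack 1; 0U remain.
Put 2U in rack 3; 3U remain.

5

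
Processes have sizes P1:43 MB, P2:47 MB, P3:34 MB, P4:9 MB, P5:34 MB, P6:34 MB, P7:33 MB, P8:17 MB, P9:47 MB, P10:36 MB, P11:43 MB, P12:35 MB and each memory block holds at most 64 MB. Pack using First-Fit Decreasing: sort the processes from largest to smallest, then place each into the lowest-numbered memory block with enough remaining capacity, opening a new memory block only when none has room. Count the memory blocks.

10 memory blocks

Sorted descending: 47, 47, 43, 43, 36, 35, 34, 34, 34, 33, 17, 9.
Put 47 MB in memory block 1; 17 MB remain.
Put 47 MB in memory block 2; 17 MB remain.
Put 43 MB in memory block 3; 21 MB remain.
Put 43 MB in memory block 4; 21 MB remain.
Put 36 MB in memory block 5; 28 MB remain.
Put 35 MB in memory block 6; 29 MB remain.
Put 34 MB in memory block 7; 30 MB remain.
Put 34 MB in memory block 8; 30 MB remain.
Put 34 MB in memory block 9; 30 MB remain.
Put 33 MB in memory block 10; 31 MB remain.
Put 17 MB in memory block 1; 0 MB remain.
Put 9 MB in memory block 2; 8 MB remain.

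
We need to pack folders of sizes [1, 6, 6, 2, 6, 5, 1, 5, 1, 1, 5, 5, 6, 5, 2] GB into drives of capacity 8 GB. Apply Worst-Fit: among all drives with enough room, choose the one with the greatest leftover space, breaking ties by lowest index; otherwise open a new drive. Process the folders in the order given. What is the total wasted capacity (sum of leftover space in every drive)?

15

1 GB → drive 1 (remaining 7 GB)
6 GB → drive 1 (remaining 1 GB)
6 GB → drive 2 (remaining 2 GB)
2 GB → drive 2 (remaining 0 GB)
6 GB → drive 3 (remaining 2 GB)
5 GB → drive 4 (remaining 3 GB)
1 GB → drive 4 (remaining 2 GB)
5 GB → drive 5 (remaining 3 GB)
1 GB → drive 5 (remaining 2 GB)
1 GB → drive 3 (remaining 1 GB)
5 GB → drive 6 (remaining 3 GB)
5 GB → drive 7 (remaining 3 GB)
6 GB → drive 8 (remaining 2 GB)
5 GB → drive 9 (remaining 3 GB)
2 GB → drive 6 (remaining 1 GB)
9 drives × 8 GB = 72 GB; used 57 GB; unused 15 GB.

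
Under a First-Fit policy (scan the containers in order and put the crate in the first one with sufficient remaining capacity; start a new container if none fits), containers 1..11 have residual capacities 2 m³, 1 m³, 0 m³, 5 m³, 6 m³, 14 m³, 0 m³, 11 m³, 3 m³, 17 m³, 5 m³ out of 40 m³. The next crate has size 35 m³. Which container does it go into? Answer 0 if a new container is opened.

0

No container has ≥ 35 m³ free, so a new container is opened.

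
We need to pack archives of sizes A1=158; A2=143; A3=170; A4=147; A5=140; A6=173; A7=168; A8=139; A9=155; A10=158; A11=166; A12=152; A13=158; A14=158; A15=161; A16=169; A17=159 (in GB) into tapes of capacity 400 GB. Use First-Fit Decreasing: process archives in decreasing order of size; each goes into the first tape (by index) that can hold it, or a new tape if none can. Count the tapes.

9

Sorted descending: 173, 170, 169, 168, 166, 161, 159, 158, 158, 158, 158, 155, 152, 147, 143, 140, 139.
tape 1: place 173 GB, 227 GB left
tape 1: place 170 GB, 57 GB left
tape 2: place 169 GB, 231 GB left
tape 2: place 168 GB, 63 GB left
tape 3: place 166 GB, 234 GB left
tape 3: place 161 GB, 73 GB left
tape 4: place 159 GB, 241 GB left
tape 4: place 158 GB, 83 GB left
tape 5: place 158 GB, 242 GB left
tape 5: place 158 GB, 84 GB left
tape 6: place 158 GB, 242 GB left
tape 6: place 155 GB, 87 GB left
tape 7: place 152 GB, 248 GB left
tape 7: place 147 GB, 101 GB left
tape 8: place 143 GB, 257 GB left
tape 8: place 140 GB, 117 GB left
tape 9: place 139 GB, 261 GB left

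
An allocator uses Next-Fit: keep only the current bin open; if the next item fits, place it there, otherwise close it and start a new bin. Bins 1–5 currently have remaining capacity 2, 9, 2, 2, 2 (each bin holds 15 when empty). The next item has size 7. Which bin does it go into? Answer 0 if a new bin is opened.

0

Next-Fit only looks at bin 5, which has 2 free.
7 does not fit, so a new bin is opened.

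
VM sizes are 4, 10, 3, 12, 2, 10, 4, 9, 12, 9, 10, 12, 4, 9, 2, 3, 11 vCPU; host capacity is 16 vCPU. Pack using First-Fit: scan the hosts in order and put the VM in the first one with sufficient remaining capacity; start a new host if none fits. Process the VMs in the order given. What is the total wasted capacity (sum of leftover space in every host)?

4 vCPU → host 1 (remaining 12 vCPU)
10 vCPU → host 1 (remaining 2 vCPU)
3 vCPU → host 2 (remaining 13 vCPU)
12 vCPU → host 2 (remaining 1 vCPU)
2 vCPU → host 1 (remaining 0 vCPU)
10 vCPU → host 3 (remaining 6 vCPU)
4 vCPU → host 3 (remaining 2 vCPU)
9 vCPU → host 4 (remaining 7 vCPU)
12 vCPU → host 5 (remaining 4 vCPU)
9 vCPU → host 6 (remaining 7 vCPU)
10 vCPU → host 7 (remaining 6 vCPU)
12 vCPU → host 8 (remaining 4 vCPU)
4 vCPU → host 4 (remaining 3 vCPU)
9 vCPU → host 9 (remaining 7 vCPU)
2 vCPU → host 3 (remaining 0 vCPU)
3 vCPU → host 4 (remaining 0 vCPU)
11 vCPU → host 10 (remaining 5 vCPU)
10 hosts × 16 vCPU = 160 vCPU; used 126 vCPU; unused 34 vCPU.

34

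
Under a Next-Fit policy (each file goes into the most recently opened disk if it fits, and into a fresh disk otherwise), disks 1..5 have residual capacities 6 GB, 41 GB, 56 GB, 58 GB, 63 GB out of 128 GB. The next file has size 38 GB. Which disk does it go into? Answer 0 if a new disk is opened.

Next-Fit only looks at disk 5, which has 63 GB free.
38 GB fits there.

5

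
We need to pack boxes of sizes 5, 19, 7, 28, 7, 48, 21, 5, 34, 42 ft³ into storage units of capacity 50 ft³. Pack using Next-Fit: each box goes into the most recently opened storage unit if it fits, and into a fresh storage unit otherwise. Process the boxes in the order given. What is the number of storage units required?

storage unit 1: place 5 ft³, 45 ft³ left
storage unit 1: place 19 ft³, 26 ft³ left
storage unit 1: place 7 ft³, 19 ft³ left
storage unit 2: place 28 ft³, 22 ft³ left
storage unit 2: place 7 ft³, 15 ft³ left
storage unit 3: place 48 ft³, 2 ft³ left
storage unit 4: place 21 ft³, 29 ft³ left
storage unit 4: place 5 ft³, 24 ft³ left
storage unit 5: place 34 ft³, 16 ft³ left
storage unit 6: place 42 ft³, 8 ft³ left

6 storage units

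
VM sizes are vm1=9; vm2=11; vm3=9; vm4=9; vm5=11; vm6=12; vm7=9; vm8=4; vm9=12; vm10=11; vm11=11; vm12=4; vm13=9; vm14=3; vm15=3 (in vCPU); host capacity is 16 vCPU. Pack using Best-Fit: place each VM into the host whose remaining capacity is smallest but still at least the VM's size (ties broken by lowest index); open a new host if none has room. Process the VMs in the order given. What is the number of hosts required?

Put vm1 (9 vCPU) in host 1; 7 vCPU remain.
Put vm2 (11 vCPU) in host 2; 5 vCPU remain.
Put vm3 (9 vCPU) in host 3; 7 vCPU remain.
Put vm4 (9 vCPU) in host 4; 7 vCPU remain.
Put vm5 (11 vCPU) in host 5; 5 vCPU remain.
Put vm6 (12 vCPU) in host 6; 4 vCPU remain.
Put vm7 (9 vCPU) in host 7; 7 vCPU remain.
Put vm8 (4 vCPU) in host 6; 0 vCPU remain.
Put vm9 (12 vCPU) in host 8; 4 vCPU remain.
Put vm10 (11 vCPU) in host 9; 5 vCPU remain.
Put vm11 (11 vCPU) in host 10; 5 vCPU remain.
Put vm12 (4 vCPU) in host 8; 0 vCPU remain.
Put vm13 (9 vCPU) in host 11; 7 vCPU remain.
Put vm14 (3 vCPU) in host 2; 2 vCPU remain.
Put vm15 (3 vCPU) in host 5; 2 vCPU remain.
Final hosts: [9] [11,3] [9] [9] [11,3] [12,4] [9] [12,4] [11] [11] [9].

11 hosts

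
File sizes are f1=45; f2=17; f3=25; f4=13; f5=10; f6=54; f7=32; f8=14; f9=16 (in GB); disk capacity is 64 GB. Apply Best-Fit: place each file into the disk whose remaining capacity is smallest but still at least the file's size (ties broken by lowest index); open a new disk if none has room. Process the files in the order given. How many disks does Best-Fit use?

f1 (45 GB) → disk 1 (remaining 19 GB)
f2 (17 GB) → disk 1 (remaining 2 GB)
f3 (25 GB) → disk 2 (remaining 39 GB)
f4 (13 GB) → disk 2 (remaining 26 GB)
f5 (10 GB) → disk 2 (remaining 16 GB)
f6 (54 GB) → disk 3 (remaining 10 GB)
f7 (32 GB) → disk 4 (remaining 32 GB)
f8 (14 GB) → disk 2 (remaining 2 GB)
f9 (16 GB) → disk 4 (remaining 16 GB)
Final disks: [45,17] [25,13,10,14] [54] [32,16].

4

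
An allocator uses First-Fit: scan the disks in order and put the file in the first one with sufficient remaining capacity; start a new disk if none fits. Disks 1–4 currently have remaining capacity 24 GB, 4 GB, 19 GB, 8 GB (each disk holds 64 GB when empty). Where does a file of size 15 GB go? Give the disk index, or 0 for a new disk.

1

Disks with room: disk 1 (24 GB), disk 3 (19 GB).
The first with room is disk 1.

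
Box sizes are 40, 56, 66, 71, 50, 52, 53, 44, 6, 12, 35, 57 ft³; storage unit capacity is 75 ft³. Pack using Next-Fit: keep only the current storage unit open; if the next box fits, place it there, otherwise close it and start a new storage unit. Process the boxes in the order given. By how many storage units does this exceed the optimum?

Next-Fit: [40] [56] [66] [71] [50] [52] [53] [44,6,12] [35] [57] → 10 storage units.
9 boxes exceed 37.5 ft³ (half the capacity), and no two of those can share a storage unit, so at least 9 storage units are needed.
An optimal packing achieves that bound: [71] [66,6] [57,12] [56] [53] [52] [50] [44] [40,35] → 9 storage units.
Excess: 10 − 9 = 1.

1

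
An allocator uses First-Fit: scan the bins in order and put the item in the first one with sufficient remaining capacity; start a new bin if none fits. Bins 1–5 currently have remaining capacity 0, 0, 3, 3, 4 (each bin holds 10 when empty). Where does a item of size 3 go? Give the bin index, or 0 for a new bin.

3

Bins with room: bin 3 (3), bin 4 (3), bin 5 (4).
The first with room is bin 3.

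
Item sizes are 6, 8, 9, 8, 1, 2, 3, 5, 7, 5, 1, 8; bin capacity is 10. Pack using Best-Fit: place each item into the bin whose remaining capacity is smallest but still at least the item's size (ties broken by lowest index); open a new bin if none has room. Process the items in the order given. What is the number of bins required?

6 → bin 1 (remaining 4)
8 → bin 2 (remaining 2)
9 → bin 3 (remaining 1)
8 → bin 4 (remaining 2)
1 → bin 3 (remaining 0)
2 → bin 2 (remaining 0)
3 → bin 1 (remaining 1)
5 → bin 5 (remaining 5)
7 → bin 6 (remaining 3)
5 → bin 5 (remaining 0)
1 → bin 1 (remaining 0)
8 → bin 7 (remaining 2)
Final bins: [6,3,1] [8,2] [9,1] [8] [5,5] [7] [8].

7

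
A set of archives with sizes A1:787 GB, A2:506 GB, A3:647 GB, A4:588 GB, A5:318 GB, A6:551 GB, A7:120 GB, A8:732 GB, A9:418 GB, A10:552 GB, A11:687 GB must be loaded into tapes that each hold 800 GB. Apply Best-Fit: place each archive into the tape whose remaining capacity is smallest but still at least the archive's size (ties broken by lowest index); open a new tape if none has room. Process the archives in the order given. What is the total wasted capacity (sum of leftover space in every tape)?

Put A1 (787 GB) in tape 1; 13 GB remain.
Put A2 (506 GB) in tape 2; 294 GB remain.
Put A3 (647 GB) in tape 3; 153 GB remain.
Put A4 (588 GB) in tape 4; 212 GB remain.
Put A5 (318 GB) in tape 5; 482 GB remain.
Put A6 (551 GB) in tape 6; 249 GB remain.
Put A7 (120 GB) in tape 3; 33 GB remain.
Put A8 (732 GB) in tape 7; 68 GB remain.
Put A9 (418 GB) in tape 5; 64 GB remain.
Put A10 (552 GB) in tape 8; 248 GB remain.
Put A11 (687 GB) in tape 9; 113 GB remain.
9 tapes × 800 GB = 7200 GB; used 5906 GB; unused 1294 GB.

1294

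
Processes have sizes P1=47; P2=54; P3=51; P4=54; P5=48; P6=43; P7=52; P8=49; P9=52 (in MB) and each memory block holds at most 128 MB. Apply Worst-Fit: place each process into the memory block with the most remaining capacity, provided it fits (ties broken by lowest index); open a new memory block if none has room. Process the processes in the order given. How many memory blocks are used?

5

P1 (47 MB) → memory block 1 (remaining 81 MB)
P2 (54 MB) → memory block 1 (remaining 27 MB)
P3 (51 MB) → memory block 2 (remaining 77 MB)
P4 (54 MB) → memory block 2 (remaining 23 MB)
P5 (48 MB) → memory block 3 (remaining 80 MB)
P6 (43 MB) → memory block 3 (remaining 37 MB)
P7 (52 MB) → memory block 4 (remaining 76 MB)
P8 (49 MB) → memory block 4 (remaining 27 MB)
P9 (52 MB) → memory block 5 (remaining 76 MB)
Final memory blocks: [47,54] [51,54] [48,43] [52,49] [52].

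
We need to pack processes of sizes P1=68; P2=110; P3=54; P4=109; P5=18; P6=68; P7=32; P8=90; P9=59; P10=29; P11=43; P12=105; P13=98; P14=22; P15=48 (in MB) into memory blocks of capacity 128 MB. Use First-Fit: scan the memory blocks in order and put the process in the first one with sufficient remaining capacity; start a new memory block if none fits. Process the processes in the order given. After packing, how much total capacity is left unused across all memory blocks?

199

Put P1 (68 MB) in memory block 1; 60 MB remain.
Put P2 (110 MB) in memory block 2; 18 MB remain.
Put P3 (54 MB) in memory block 1; 6 MB remain.
Put P4 (109 MB) in memory block 3; 19 MB remain.
Put P5 (18 MB) in memory block 2; 0 MB remain.
Put P6 (68 MB) in memory block 4; 60 MB remain.
Put P7 (32 MB) in memory block 4; 28 MB remain.
Put P8 (90 MB) in memory block 5; 38 MB remain.
Put P9 (59 MB) in memory block 6; 69 MB remain.
Put P10 (29 MB) in memory block 5; 9 MB remain.
Put P11 (43 MB) in memory block 6; 26 MB remain.
Put P12 (105 MB) in memory block 7; 23 MB remain.
Put P13 (98 MB) in memory block 8; 30 MB remain.
Put P14 (22 MB) in memory block 4; 6 MB remain.
Put P15 (48 MB) in memory block 9; 80 MB remain.
9 memory blocks × 128 MB = 1152 MB; used 953 MB; unused 199 MB.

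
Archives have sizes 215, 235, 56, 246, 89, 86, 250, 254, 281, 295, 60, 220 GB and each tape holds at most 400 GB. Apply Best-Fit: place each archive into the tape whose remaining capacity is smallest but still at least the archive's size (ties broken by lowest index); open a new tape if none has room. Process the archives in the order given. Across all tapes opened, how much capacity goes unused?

tape 1: place 215 GB, 185 GB left
tape 2: place 235 GB, 165 GB left
tape 2: place 56 GB, 109 GB left
tape 3: place 246 GB, 154 GB left
tape 2: place 89 GB, 20 GB left
tape 3: place 86 GB, 68 GB left
tape 4: place 250 GB, 150 GB left
tape 5: place 254 GB, 146 GB left
tape 6: place 281 GB, 119 GB left
tape 7: place 295 GB, 105 GB left
tape 3: place 60 GB, 8 GB left
tape 8: place 220 GB, 180 GB left
8 tapes × 400 GB = 3200 GB; used 2287 GB; unused 913 GB.

913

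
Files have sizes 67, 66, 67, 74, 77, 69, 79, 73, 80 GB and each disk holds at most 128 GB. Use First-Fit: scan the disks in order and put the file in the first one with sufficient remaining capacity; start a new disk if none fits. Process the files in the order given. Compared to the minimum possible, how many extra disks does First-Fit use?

First-Fit: [67] [66] [67] [74] [77] [69] [79] [73] [80] → 9 disks.
9 files exceed 64 GB (half the capacity), and no two of those can share a disk, so at least 9 disks are needed.
So 9 is already optimal.

0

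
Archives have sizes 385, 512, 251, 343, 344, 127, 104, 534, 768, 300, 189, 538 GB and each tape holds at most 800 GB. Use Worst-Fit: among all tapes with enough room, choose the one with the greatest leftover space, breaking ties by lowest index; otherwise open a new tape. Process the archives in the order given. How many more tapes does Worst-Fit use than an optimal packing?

1

Worst-Fit: [385,251,104] [512,127] [343,344] [534] [768] [300,189] [538] → 7 tapes.
Total size 4395 GB; any packing needs at least ⌈4395/800⌉ = 6 tapes.
An optimal packing achieves that bound: [768] [538,251] [534,189] [512,127,104] [385,344] [343,300] → 6 tapes.
Excess: 7 − 6 = 1.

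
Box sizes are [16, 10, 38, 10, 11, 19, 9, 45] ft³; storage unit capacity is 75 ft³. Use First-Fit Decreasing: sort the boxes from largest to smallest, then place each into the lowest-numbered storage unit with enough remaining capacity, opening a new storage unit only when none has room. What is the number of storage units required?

Sorted descending: 45, 38, 19, 16, 11, 10, 10, 9.
45 ft³ → storage unit 1 (remaining 30 ft³)
38 ft³ → storage unit 2 (remaining 37 ft³)
19 ft³ → storage unit 1 (remaining 11 ft³)
16 ft³ → storage unit 2 (remaining 21 ft³)
11 ft³ → storage unit 1 (remaining 0 ft³)
10 ft³ → storage unit 2 (remaining 11 ft³)
10 ft³ → storage unit 2 (remaining 1 ft³)
9 ft³ → storage unit 3 (remaining 66 ft³)
Final storage units: [45,19,11] [38,16,10,10] [9].

3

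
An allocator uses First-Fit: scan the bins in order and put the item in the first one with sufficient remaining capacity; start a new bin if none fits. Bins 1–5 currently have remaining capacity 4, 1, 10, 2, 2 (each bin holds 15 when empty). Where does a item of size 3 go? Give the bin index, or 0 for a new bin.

1

Bins with room: bin 1 (4), bin 3 (10).
The first with room is bin 1.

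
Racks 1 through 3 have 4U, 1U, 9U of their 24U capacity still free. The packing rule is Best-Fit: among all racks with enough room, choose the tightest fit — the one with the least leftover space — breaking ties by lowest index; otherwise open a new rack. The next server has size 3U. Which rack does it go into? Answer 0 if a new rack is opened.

1

Racks with room: rack 1 (4U), rack 3 (9U).
Tightest fit is rack 1 with 4U free.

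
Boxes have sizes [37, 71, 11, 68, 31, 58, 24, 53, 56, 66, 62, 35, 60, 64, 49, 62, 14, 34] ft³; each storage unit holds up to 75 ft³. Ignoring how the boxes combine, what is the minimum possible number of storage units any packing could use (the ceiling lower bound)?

12

Total size = 37 + 71 + 11 + 68 + 31 + 58 + 24 + 53 + 56 + 66 + 62 + 35 + 60 + 64 + 49 + 62 + 14 + 34 = 855 ft³.
⌈855 / 75⌉ = 12.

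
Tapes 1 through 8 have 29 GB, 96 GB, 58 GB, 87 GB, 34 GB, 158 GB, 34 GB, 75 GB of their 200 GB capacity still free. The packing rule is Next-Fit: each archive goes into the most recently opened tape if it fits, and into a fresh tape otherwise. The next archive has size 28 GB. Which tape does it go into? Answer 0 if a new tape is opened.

8

Next-Fit only looks at tape 8, which has 75 GB free.
28 GB fits there.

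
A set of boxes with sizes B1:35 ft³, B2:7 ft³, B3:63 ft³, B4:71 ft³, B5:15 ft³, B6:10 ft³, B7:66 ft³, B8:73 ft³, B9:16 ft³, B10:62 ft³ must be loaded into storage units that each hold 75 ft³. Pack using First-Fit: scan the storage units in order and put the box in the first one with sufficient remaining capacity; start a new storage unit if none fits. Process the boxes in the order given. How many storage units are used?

B1 (35 ft³) → storage unit 1 (remaining 40 ft³)
B2 (7 ft³) → storage unit 1 (remaining 33 ft³)
B3 (63 ft³) → storage unit 2 (remaining 12 ft³)
B4 (71 ft³) → storage unit 3 (remaining 4 ft³)
B5 (15 ft³) → storage unit 1 (remaining 18 ft³)
B6 (10 ft³) → storage unit 1 (remaining 8 ft³)
B7 (66 ft³) → storage unit 4 (remaining 9 ft³)
B8 (73 ft³) → storage unit 5 (remaining 2 ft³)
B9 (16 ft³) → storage unit 6 (remaining 59 ft³)
B10 (62 ft³) → storage unit 7 (remaining 13 ft³)

7 storage units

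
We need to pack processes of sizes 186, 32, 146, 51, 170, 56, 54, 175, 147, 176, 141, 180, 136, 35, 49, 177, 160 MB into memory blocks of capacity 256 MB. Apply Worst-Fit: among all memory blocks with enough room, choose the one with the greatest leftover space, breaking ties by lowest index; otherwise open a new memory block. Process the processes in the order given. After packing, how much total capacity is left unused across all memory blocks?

745

Put 186 MB in memory block 1; 70 MB remain.
Put 32 MB in memory block 1; 38 MB remain.
Put 146 MB in memory block 2; 110 MB remain.
Put 51 MB in memory block 2; 59 MB remain.
Put 170 MB in memory block 3; 86 MB remain.
Put 56 MB in memory block 3; 30 MB remain.
Put 54 MB in memory block 2; 5 MB remain.
Put 175 MB in memory block 4; 81 MB remain.
Put 147 MB in memory block 5; 109 MB remain.
Put 176 MB in memory block 6; 80 MB remain.
Put 141 MB in memory block 7; 115 MB remain.
Put 180 MB in memory block 8; 76 MB remain.
Put 136 MB in memory block 9; 120 MB remain.
Put 35 MB in memory block 9; 85 MB remain.
Put 49 MB in memory block 7; 66 MB remain.
Put 177 MB in memory block 10; 79 MB remain.
Put 160 MB in memory block 11; 96 MB remain.
11 memory blocks × 256 MB = 2816 MB; used 2071 MB; unused 745 MB.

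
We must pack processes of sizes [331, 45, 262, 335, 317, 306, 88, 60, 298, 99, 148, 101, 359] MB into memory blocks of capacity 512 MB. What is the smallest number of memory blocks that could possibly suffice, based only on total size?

6

Total size = 331 + 45 + 262 + 335 + 317 + 306 + 88 + 60 + 298 + 99 + 148 + 101 + 359 = 2749 MB.
⌈2749 / 512⌉ = 6.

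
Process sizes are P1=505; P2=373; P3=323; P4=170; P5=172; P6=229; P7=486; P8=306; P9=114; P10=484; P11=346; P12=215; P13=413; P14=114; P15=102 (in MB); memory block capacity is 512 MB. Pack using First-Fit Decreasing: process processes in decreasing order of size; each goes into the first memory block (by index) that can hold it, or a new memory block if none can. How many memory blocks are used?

Sorted descending: 505, 486, 484, 413, 373, 346, 323, 306, 229, 215, 172, 170, 114, 114, 102.
memory block 1: place 505 MB, 7 MB left
memory block 2: place 486 MB, 26 MB left
memory block 3: place 484 MB, 28 MB left
memory block 4: place 413 MB, 99 MB left
memory block 5: place 373 MB, 139 MB left
memory block 6: place 346 MB, 166 MB left
memory block 7: place 323 MB, 189 MB left
memory block 8: place 306 MB, 206 MB left
memory block 9: place 229 MB, 283 MB left
memory block 9: place 215 MB, 68 MB left
memory block 7: place 172 MB, 17 MB left
memory block 8: place 170 MB, 36 MB left
memory block 5: place 114 MB, 25 MB left
memory block 6: place 114 MB, 52 MB left
memory block 10: place 102 MB, 410 MB left

10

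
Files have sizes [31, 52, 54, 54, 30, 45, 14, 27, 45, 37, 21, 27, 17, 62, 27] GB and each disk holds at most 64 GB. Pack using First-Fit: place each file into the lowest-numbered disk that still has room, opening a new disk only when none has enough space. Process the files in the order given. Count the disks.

10

31 GB → disk 1 (remaining 33 GB)
52 GB → disk 2 (remaining 12 GB)
54 GB → disk 3 (remaining 10 GB)
54 GB → disk 4 (remaining 10 GB)
30 GB → disk 1 (remaining 3 GB)
45 GB → disk 5 (remaining 19 GB)
14 GB → disk 5 (remaining 5 GB)
27 GB → disk 6 (remaining 37 GB)
45 GB → disk 7 (remaining 19 GB)
37 GB → disk 6 (remaining 0 GB)
21 GB → disk 8 (remaining 43 GB)
27 GB → disk 8 (remaining 16 GB)
17 GB → disk 7 (remaining 2 GB)
62 GB → disk 9 (remaining 2 GB)
27 GB → disk 10 (remaining 37 GB)
Final disks: [31,30] [52] [54] [54] [45,14] [27,37] [45,17] [21,27] [62] [27].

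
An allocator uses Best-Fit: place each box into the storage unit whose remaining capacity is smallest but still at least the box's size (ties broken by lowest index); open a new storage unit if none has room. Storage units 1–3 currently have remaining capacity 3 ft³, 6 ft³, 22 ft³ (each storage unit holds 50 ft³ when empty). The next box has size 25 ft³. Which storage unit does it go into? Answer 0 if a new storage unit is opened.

0

No storage unit has ≥ 25 ft³ free, so a new storage unit is opened.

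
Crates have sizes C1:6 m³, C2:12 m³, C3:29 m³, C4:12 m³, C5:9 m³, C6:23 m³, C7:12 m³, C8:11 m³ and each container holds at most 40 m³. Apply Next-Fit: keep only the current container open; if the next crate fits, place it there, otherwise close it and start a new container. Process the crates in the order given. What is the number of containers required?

5

container 1: place C1 (6 m³), 34 m³ left
container 1: place C2 (12 m³), 22 m³ left
container 2: place C3 (29 m³), 11 m³ left
container 3: place C4 (12 m³), 28 m³ left
container 3: place C5 (9 m³), 19 m³ left
container 4: place C6 (23 m³), 17 m³ left
container 4: place C7 (12 m³), 5 m³ left
container 5: place C8 (11 m³), 29 m³ left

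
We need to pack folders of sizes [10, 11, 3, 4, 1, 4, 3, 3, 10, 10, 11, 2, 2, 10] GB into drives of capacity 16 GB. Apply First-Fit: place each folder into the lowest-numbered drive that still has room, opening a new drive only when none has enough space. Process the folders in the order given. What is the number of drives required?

7 drives

Put 10 GB in drive 1; 6 GB remain.
Put 11 GB in drive 2; 5 GB remain.
Put 3 GB in drive 1; 3 GB remain.
Put 4 GB in drive 2; 1 GB remain.
Put 1 GB in drive 1; 2 GB remain.
Put 4 GB in drive 3; 12 GB remain.
Put 3 GB in drive 3; 9 GB remain.
Put 3 GB in drive 3; 6 GB remain.
Put 10 GB in drive 4; 6 GB remain.
Put 10 GB in drive 5; 6 GB remain.
Put 11 GB in drive 6; 5 GB remain.
Put 2 GB in drive 1; 0 GB remain.
Put 2 GB in drive 3; 4 GB remain.
Put 10 GB in drive 7; 6 GB remain.
Final drives: [10,3,1,2] [11,4] [4,3,3,2] [10] [10] [11] [10].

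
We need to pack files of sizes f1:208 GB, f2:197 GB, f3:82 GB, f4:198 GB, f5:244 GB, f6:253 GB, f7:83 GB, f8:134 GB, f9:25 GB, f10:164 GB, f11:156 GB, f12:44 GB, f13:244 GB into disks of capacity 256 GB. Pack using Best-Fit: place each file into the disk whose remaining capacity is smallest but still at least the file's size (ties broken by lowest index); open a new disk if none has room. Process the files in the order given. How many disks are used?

disk 1: place f1 (208 GB), 48 GB left
disk 2: place f2 (197 GB), 59 GB left
disk 3: place f3 (82 GB), 174 GB left
disk 4: place f4 (198 GB), 58 GB left
disk 5: place f5 (244 GB), 12 GB left
disk 6: place f6 (253 GB), 3 GB left
disk 3: place f7 (83 GB), 91 GB left
disk 7: place f8 (134 GB), 122 GB left
disk 1: place f9 (25 GB), 23 GB left
disk 8: place f10 (164 GB), 92 GB left
disk 9: place f11 (156 GB), 100 GB left
disk 4: place f12 (44 GB), 14 GB left
disk 10: place f13 (244 GB), 12 GB left

10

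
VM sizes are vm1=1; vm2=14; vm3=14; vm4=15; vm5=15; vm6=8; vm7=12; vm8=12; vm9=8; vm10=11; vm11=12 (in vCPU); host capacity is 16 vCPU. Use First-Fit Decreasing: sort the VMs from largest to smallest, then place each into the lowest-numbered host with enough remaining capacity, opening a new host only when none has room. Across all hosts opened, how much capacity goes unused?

Sorted descending: 15, 15, 14, 14, 12, 12, 12, 11, 8, 8, 1.
15 vCPU → host 1 (remaining 1 vCPU)
15 vCPU → host 2 (remaining 1 vCPU)
14 vCPU → host 3 (remaining 2 vCPU)
14 vCPU → host 4 (remaining 2 vCPU)
12 vCPU → host 5 (remaining 4 vCPU)
12 vCPU → host 6 (remaining 4 vCPU)
12 vCPU → host 7 (remaining 4 vCPU)
11 vCPU → host 8 (remaining 5 vCPU)
8 vCPU → host 9 (remaining 8 vCPU)
8 vCPU → host 9 (remaining 0 vCPU)
1 vCPU → host 1 (remaining 0 vCPU)
9 hosts × 16 vCPU = 144 vCPU; used 122 vCPU; unused 22 vCPU.

22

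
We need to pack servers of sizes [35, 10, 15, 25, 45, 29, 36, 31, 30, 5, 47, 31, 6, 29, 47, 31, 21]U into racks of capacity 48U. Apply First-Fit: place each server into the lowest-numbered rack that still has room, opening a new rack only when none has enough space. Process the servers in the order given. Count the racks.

13 racks

Put 35U in rack 1; 13U remain.
Put 10U in rack 1; 3U remain.
Put 15U in rack 2; 33U remain.
Put 25U in rack 2; 8U remain.
Put 45U in rack 3; 3U remain.
Put 29U in rack 4; 19U remain.
Put 36U in rack 5; 12U remain.
Put 31U in rack 6; 17U remain.
Put 30U in rack 7; 18U remain.
Put 5U in rack 2; 3U remain.
Put 47U in rack 8; 1U remain.
Put 31U in rack 9; 17U remain.
Put 6U in rack 4; 13U remain.
Put 29U in rack 10; 19U remain.
Put 47U in rack 11; 1U remain.
Put 31U in rack 12; 17U remain.
Put 21U in rack 13; 27U remain.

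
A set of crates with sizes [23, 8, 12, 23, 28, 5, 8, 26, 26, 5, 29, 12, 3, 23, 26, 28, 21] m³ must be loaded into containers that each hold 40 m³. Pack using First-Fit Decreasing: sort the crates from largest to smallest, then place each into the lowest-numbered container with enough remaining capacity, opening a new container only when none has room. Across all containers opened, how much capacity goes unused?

94

Sorted descending: 29, 28, 28, 26, 26, 26, 23, 23, 23, 21, 12, 12, 8, 8, 5, 5, 3.
29 m³ → container 1 (remaining 11 m³)
28 m³ → container 2 (remaining 12 m³)
28 m³ → container 3 (remaining 12 m³)
26 m³ → container 4 (remaining 14 m³)
26 m³ → container 5 (remaining 14 m³)
26 m³ → container 6 (remaining 14 m³)
23 m³ → container 7 (remaining 17 m³)
23 m³ → container 8 (remaining 17 m³)
23 m³ → container 9 (remaining 17 m³)
21 m³ → container 10 (remaining 19 m³)
12 m³ → container 2 (remaining 0 m³)
12 m³ → container 3 (remaining 0 m³)
8 m³ → container 1 (remaining 3 m³)
8 m³ → container 4 (remaining 6 m³)
5 m³ → container 4 (remaining 1 m³)
5 m³ → container 5 (remaining 9 m³)
3 m³ → container 1 (remaining 0 m³)
10 containers × 40 m³ = 400 m³; used 306 m³; unused 94 m³.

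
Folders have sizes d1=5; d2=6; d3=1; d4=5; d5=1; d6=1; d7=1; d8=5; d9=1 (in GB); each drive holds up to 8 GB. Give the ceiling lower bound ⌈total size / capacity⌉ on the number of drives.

Total size = 5 + 6 + 1 + 5 + 1 + 1 + 1 + 5 + 1 = 26 GB.
⌈26 / 8⌉ = 4.

4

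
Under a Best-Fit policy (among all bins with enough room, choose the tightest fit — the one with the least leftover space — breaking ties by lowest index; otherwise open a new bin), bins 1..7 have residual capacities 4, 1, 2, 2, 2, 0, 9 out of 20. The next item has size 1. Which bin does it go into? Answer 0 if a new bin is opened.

2

Bins with room: bin 1 (4), bin 2 (1), bin 3 (2), bin 4 (2), bin 5 (2), bin 7 (9).
Tightest fit is bin 2 with 1 free.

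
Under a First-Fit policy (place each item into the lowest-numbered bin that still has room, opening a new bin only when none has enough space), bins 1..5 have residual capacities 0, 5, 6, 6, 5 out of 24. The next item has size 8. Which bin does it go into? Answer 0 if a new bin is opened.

0

No bin has ≥ 8 free, so a new bin is opened.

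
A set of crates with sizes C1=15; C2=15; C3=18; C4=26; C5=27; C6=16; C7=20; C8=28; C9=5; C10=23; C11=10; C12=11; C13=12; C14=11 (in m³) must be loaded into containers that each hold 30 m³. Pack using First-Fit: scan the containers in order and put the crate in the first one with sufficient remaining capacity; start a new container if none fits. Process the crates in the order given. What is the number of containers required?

container 1: place C1 (15 m³), 15 m³ left
container 1: place C2 (15 m³), 0 m³ left
container 2: place C3 (18 m³), 12 m³ left
container 3: place C4 (26 m³), 4 m³ left
container 4: place C5 (27 m³), 3 m³ left
container 5: place C6 (16 m³), 14 m³ left
container 6: place C7 (20 m³), 10 m³ left
container 7: place C8 (28 m³), 2 m³ left
container 2: place C9 (5 m³), 7 m³ left
container 8: place C10 (23 m³), 7 m³ left
container 5: place C11 (10 m³), 4 m³ left
container 9: place C12 (11 m³), 19 m³ left
container 9: place C13 (12 m³), 7 m³ left
container 10: place C14 (11 m³), 19 m³ left

10 containers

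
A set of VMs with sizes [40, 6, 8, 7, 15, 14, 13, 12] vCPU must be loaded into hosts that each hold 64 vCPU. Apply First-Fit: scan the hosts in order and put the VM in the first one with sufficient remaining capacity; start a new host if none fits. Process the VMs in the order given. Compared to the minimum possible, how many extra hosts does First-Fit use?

0

First-Fit: [40,6,8,7] [15,14,13,12] → 2 hosts.
Total size 115 vCPU; any packing needs at least ⌈115/64⌉ = 2 hosts.
So 2 is already optimal.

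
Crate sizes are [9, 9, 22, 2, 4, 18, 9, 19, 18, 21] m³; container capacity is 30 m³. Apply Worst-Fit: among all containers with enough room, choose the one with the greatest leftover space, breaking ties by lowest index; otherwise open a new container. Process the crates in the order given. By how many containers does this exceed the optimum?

1

Worst-Fit: [9,9,2,4] [22] [18,9] [19] [18] [21] → 6 containers.
Total size 131 m³; any packing needs at least ⌈131/30⌉ = 5 containers.
An optimal packing achieves that bound: [22,4,2] [21,9] [19,9] [18,9] [18] → 5 containers.
Excess: 6 − 5 = 1.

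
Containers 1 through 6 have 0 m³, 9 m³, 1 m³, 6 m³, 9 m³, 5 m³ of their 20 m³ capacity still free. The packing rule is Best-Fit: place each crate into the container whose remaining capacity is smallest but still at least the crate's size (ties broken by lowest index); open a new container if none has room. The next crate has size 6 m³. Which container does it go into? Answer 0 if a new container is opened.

4

Containers with room: container 2 (9 m³), container 4 (6 m³), container 5 (9 m³).
Tightest fit is container 4 with 6 m³ free.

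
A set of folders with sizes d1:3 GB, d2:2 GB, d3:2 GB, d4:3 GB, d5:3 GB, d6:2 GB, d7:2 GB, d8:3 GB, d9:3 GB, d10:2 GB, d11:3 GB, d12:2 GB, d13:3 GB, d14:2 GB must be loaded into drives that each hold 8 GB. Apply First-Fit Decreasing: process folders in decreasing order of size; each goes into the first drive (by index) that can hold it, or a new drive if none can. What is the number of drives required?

5

Sorted descending: 3, 3, 3, 3, 3, 3, 3, 2, 2, 2, 2, 2, 2, 2.
drive 1: place 3 GB, 5 GB left
drive 1: place 3 GB, 2 GB left
drive 2: place 3 GB, 5 GB left
drive 2: place 3 GB, 2 GB left
drive 3: place 3 GB, 5 GB left
drive 3: place 3 GB, 2 GB left
drive 4: place 3 GB, 5 GB left
drive 1: place 2 GB, 0 GB left
drive 2: place 2 GB, 0 GB left
drive 3: place 2 GB, 0 GB left
drive 4: place 2 GB, 3 GB left
drive 4: place 2 GB, 1 GB left
drive 5: place 2 GB, 6 GB left
drive 5: place 2 GB, 4 GB left
Final drives: [3,3,2] [3,3,2] [3,3,2] [3,2,2] [2,2].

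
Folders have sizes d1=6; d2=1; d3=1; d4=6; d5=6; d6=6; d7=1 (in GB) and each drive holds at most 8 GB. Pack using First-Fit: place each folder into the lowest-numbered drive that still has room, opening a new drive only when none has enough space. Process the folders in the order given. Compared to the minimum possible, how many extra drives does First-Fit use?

0

First-Fit: [6,1,1] [6,1] [6] [6] → 4 drives.
Total size 27 GB; any packing needs at least ⌈27/8⌉ = 4 drives.
So 4 is already optimal.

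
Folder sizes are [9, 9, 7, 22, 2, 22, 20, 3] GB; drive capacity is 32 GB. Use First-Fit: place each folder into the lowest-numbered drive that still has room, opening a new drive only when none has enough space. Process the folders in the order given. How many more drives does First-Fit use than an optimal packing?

First-Fit: [9,9,7,2,3] [22] [22] [20] → 4 drives.
Total size 94 GB; any packing needs at least ⌈94/32⌉ = 3 drives.
An optimal packing achieves that bound: [22,9] [22,9] [20,7,3,2] → 3 drives.
Excess: 4 − 3 = 1.

1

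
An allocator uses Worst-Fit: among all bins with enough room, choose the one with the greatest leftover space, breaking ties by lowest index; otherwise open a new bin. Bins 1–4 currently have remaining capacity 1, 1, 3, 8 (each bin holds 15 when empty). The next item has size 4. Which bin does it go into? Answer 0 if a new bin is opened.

4

Bins with room: bin 4 (8).
Most room is bin 4 with 8 free.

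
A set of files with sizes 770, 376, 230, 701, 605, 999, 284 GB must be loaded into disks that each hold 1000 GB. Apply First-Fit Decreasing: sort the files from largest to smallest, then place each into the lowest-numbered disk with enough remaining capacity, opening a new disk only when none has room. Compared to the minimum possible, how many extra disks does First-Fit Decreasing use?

0

First-Fit Decreasing: [999] [770,230] [701,284] [605,376] → 4 disks.
Total size 3965 GB; any packing needs at least ⌈3965/1000⌉ = 4 disks.
So 4 is already optimal.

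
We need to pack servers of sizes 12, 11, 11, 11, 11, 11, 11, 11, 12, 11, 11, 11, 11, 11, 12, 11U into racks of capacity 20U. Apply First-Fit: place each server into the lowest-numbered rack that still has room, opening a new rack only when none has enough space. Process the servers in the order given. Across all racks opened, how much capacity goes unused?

141

Put 12U in rack 1; 8U remain.
Put 11U in rack 2; 9U remain.
Put 11U in rack 3; 9U remain.
Put 11U in rack 4; 9U remain.
Put 11U in rack 5; 9U remain.
Put 11U in rack 6; 9U remain.
Put 11U in rack 7; 9U remain.
Put 11U in rack 8; 9U remain.
Put 12U in rack 9; 8U remain.
Put 11U in rack 10; 9U remain.
Put 11U in rack 11; 9U remain.
Put 11U in rack 12; 9U remain.
Put 11U in rack 13; 9U remain.
Put 11U in rack 14; 9U remain.
Put 12U in rack 15; 8U remain.
Put 11U in rack 16; 9U remain.
16 racks × 20U = 320U; used 179U; unused 141U.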